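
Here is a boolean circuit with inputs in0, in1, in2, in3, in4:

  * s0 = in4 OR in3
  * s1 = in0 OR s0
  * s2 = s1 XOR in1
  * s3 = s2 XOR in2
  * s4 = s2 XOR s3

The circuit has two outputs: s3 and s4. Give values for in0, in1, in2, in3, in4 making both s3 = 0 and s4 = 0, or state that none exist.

in0=0, in1=1, in2=0, in3=0, in4=1

Check with in0=0, in1=1, in2=0, in3=0, in4=1:
s0 = in4 OR in3 = 1 OR 0 = 1
s1 = in0 OR s0 = 0 OR 1 = 1
s2 = s1 XOR in1 = 1 XOR 1 = 0
s3 = s2 XOR in2 = 0 XOR 0 = 0
s4 = s2 XOR s3 = 0 XOR 0 = 0
So s3 = 0 and s4 = 0.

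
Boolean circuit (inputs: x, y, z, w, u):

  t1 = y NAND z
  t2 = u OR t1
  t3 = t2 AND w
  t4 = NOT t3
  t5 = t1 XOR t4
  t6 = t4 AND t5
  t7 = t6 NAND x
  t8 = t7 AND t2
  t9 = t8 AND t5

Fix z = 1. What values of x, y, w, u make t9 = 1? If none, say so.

Check with z = 1 and x=0, y=1, w=0, u=1:
t1 = y NAND z = 1 NAND 1 = 0
t2 = u OR t1 = 1 OR 0 = 1
t3 = t2 AND w = 1 AND 0 = 0
t4 = NOT t3 = NOT 0 = 1
t5 = t1 XOR t4 = 0 XOR 1 = 1
t6 = t4 AND t5 = 1 AND 1 = 1
t7 = t6 NAND x = 1 NAND 0 = 1
t8 = t7 AND t2 = 1 AND 1 = 1
t9 = t8 AND t5 = 1 AND 1 = 1
So t9 = 1.

x=0, y=1, w=0, u=1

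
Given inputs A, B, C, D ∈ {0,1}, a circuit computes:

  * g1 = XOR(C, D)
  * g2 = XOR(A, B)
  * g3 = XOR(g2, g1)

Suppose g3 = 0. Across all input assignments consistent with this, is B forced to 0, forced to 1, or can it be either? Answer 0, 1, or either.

either

Both values of B occur among assignments with g3 = 0:
  B=0: A=0, B=0, C=0, D=0
  B=1: A=0, B=1, C=0, D=1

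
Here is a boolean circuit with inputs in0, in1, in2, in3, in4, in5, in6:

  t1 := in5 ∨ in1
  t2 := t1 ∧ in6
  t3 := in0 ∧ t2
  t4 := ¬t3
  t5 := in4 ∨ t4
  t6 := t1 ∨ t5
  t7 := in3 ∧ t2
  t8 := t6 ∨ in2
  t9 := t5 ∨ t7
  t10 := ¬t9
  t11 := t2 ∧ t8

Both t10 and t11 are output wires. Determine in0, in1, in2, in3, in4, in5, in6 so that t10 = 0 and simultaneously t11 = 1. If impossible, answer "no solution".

in0=1 in1=1 in2=1 in3=0 in4=1 in5=0 in6=1

Check with in0=1 in1=1 in2=1 in3=0 in4=1 in5=0 in6=1:
t1 = in5 ∨ in1 = 0 ∨ 1 = 1
t2 = t1 ∧ in6 = 1 ∧ 1 = 1
t3 = in0 ∧ t2 = 1 ∧ 1 = 1
t4 = ¬t3 = ¬1 = 0
t5 = in4 ∨ t4 = 1 ∨ 0 = 1
t6 = t1 ∨ t5 = 1 ∨ 1 = 1
t7 = in3 ∧ t2 = 0 ∧ 1 = 0
t8 = t6 ∨ in2 = 1 ∨ 1 = 1
t9 = t5 ∨ t7 = 1 ∨ 0 = 1
t10 = ¬t9 = ¬1 = 0
t11 = t2 ∧ t8 = 1 ∧ 1 = 1
So t10 = 0 and t11 = 1.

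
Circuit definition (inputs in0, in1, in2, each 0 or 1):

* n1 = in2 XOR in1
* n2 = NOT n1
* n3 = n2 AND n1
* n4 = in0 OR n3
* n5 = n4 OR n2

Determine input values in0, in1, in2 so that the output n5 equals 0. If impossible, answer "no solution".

n5 = n4 OR n2 must be 0, so both n4 = 0 and n2 = 0.
n4 = in0 OR n3 must be 0, so both in0 = 0 and n3 = 0.
Check with in0=0 in1=1 in2=0:
n1 = in2 XOR in1 = 0 XOR 1 = 1
n2 = NOT n1 = NOT 1 = 0
n3 = n2 AND n1 = 0 AND 1 = 0
n4 = in0 OR n3 = 0 OR 0 = 0
n5 = n4 OR n2 = 0 OR 0 = 0
So n5 = 0 as required.

in0=0 in1=1 in2=0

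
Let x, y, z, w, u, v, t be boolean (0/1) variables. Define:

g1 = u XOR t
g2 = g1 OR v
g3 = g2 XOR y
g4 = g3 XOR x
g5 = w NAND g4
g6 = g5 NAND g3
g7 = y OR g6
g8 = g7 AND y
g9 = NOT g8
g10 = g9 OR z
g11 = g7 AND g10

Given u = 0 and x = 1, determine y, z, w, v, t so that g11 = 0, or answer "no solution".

y=1 z=0 w=1 v=0 t=0

g11 = g7 AND g10 must be 0, so at least one of g7, g10 is 0.
Check with u = 0 and x = 1 and y=1, z=0, w=1, v=0, t=0:
g1 = u XOR t = 0 XOR 0 = 0
g2 = g1 OR v = 0 OR 0 = 0
g3 = g2 XOR y = 0 XOR 1 = 1
g4 = g3 XOR x = 1 XOR 1 = 0
g5 = w NAND g4 = 1 NAND 0 = 1
g6 = g5 NAND g3 = 1 NAND 1 = 0
g7 = y OR g6 = 1 OR 0 = 1
g8 = g7 AND y = 1 AND 1 = 1
g9 = NOT g8 = NOT 1 = 0
g10 = g9 OR z = 0 OR 0 = 0
g11 = g7 AND g10 = 1 AND 0 = 0
So g11 = 0.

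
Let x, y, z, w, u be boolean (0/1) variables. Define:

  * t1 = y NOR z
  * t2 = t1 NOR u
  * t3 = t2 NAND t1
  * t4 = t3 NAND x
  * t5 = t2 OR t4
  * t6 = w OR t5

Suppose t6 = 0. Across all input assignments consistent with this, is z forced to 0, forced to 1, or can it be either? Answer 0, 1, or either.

Both values of z occur among assignments with t6 = 0:
  z=0: x=1, y=0, z=0, w=0, u=0
  z=1: x=1, y=0, z=1, w=0, u=1

either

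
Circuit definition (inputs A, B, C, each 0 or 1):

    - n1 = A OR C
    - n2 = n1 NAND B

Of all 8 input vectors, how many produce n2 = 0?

3

n2 = n1 NAND B must be 0, so both n1 = 1 and B = 1.
Enumerating the 8 input combinations, 3 give n2 = 0 and 5 give n2 = 1.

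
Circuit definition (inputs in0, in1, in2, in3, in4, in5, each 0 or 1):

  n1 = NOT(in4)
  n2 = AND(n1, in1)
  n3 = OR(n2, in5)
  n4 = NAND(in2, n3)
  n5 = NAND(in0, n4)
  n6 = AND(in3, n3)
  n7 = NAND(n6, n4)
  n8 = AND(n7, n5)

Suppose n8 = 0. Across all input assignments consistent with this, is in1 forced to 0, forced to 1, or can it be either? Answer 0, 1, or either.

either

Both values of in1 occur among assignments with n8 = 0:
  in1=0: in0=0, in1=0, in2=0, in3=1, in4=0, in5=1
  in1=1: in0=0, in1=1, in2=0, in3=1, in4=0, in5=0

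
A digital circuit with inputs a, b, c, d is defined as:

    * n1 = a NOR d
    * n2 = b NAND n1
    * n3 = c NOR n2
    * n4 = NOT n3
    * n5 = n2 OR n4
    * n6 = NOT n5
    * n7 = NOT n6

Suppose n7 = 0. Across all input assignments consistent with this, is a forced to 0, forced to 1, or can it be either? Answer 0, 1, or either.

0

n7 = NOT n6 must be 0, so n6 = 1.
n6 = NOT n5 must be 1, so n5 = 0.
Every assignment with n7 = 0 has a = 0; there are 1 such assignment(s).
  a=0, b=1, c=0, d=0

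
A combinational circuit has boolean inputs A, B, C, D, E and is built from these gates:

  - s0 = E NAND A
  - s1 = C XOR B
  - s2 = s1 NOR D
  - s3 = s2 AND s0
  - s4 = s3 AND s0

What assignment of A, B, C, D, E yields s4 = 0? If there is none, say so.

Check with A=1 B=0 C=1 D=0 E=1:
s0 = E NAND A = 1 NAND 1 = 0
s1 = C XOR B = 1 XOR 0 = 1
s2 = s1 NOR D = 1 NOR 0 = 0
s3 = s2 AND s0 = 0 AND 0 = 0
s4 = s3 AND s0 = 0 AND 0 = 0
So s4 = 0 as required.

A=1 B=0 C=1 D=0 E=1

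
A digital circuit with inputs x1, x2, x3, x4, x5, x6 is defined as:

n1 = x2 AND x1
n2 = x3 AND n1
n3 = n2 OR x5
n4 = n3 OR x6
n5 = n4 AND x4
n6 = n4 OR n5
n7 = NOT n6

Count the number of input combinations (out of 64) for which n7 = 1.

n7 = NOT n6 must be 1, so n6 = 0.
n6 = n4 OR n5 must be 0, so both n4 = 0 and n5 = 0.
Enumerating the 64 input combinations, 14 give n7 = 1 and 50 give n7 = 0.

14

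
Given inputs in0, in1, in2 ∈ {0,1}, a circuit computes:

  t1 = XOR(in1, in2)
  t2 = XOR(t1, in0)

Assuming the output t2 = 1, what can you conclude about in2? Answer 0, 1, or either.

Both values of in2 occur among assignments with t2 = 1:
  in2=0: in0=0, in1=1, in2=0
  in2=1: in0=0, in1=0, in2=1

either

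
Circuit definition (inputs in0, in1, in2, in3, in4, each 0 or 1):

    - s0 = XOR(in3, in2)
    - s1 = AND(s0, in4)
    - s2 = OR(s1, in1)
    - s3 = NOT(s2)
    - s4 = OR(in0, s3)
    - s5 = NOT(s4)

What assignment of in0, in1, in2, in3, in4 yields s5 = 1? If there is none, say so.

in0=0 in1=1 in2=1 in3=1 in4=1

s5 = NOT(s4) must be 1, so s4 = 0.
s4 = OR(in0, s3) must be 0, so both in0 = 0 and s3 = 0.
s3 = NOT(s2) must be 0, so s2 = 1.
Check with in0=0 in1=1 in2=1 in3=1 in4=1:
s0 = XOR(in3, in2) = XOR(1, 1) = 0
s1 = AND(s0, in4) = AND(0, 1) = 0
s2 = OR(s1, in1) = OR(0, 1) = 1
s3 = NOT(s2) = NOT 1 = 0
s4 = OR(in0, s3) = OR(0, 0) = 0
s5 = NOT(s4) = NOT 0 = 1
So s5 = 1 as required.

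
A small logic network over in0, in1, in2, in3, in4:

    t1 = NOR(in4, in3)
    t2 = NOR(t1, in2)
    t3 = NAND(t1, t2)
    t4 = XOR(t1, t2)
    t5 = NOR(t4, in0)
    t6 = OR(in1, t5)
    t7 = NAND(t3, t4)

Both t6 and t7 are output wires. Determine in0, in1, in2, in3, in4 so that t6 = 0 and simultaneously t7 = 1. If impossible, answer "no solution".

Check with in0=1, in1=0, in2=1, in3=1, in4=1:
t1 = NOR(in4, in3) = NOR(1, 1) = 0
t2 = NOR(t1, in2) = NOR(0, 1) = 0
t3 = NAND(t1, t2) = NAND(0, 0) = 1
t4 = XOR(t1, t2) = XOR(0, 0) = 0
t5 = NOR(t4, in0) = NOR(0, 1) = 0
t6 = OR(in1, t5) = OR(0, 0) = 0
t7 = NAND(t3, t4) = NAND(1, 0) = 1
So t6 = 0 and t7 = 1.

in0=1, in1=0, in2=1, in3=1, in4=1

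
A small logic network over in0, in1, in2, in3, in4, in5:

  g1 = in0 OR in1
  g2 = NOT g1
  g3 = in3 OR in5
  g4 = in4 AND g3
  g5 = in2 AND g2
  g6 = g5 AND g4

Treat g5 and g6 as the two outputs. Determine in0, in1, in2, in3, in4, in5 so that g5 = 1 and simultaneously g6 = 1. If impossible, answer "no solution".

in0=0 in1=0 in2=1 in3=1 in4=1 in5=1

Check with in0=0 in1=0 in2=1 in3=1 in4=1 in5=1:
g1 = in0 OR in1 = 0 OR 0 = 0
g2 = NOT g1 = NOT 0 = 1
g3 = in3 OR in5 = 1 OR 1 = 1
g4 = in4 AND g3 = 1 AND 1 = 1
g5 = in2 AND g2 = 1 AND 1 = 1
g6 = g5 AND g4 = 1 AND 1 = 1
So g5 = 1 and g6 = 1.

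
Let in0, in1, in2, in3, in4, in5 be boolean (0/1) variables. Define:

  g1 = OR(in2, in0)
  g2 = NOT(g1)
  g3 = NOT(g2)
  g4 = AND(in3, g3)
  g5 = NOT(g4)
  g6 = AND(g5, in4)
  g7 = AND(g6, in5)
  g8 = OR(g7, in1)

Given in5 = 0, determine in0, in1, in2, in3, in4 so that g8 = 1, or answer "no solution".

g8 = OR(g7, in1) must be 1, so at least one of g7, in1 is 1.
Check with in5 = 0 and in0=0, in1=1, in2=1, in3=1, in4=0:
g1 = OR(in2, in0) = OR(1, 0) = 1
g2 = NOT(g1) = NOT 1 = 0
g3 = NOT(g2) = NOT 0 = 1
g4 = AND(in3, g3) = AND(1, 1) = 1
g5 = NOT(g4) = NOT 1 = 0
g6 = AND(g5, in4) = AND(0, 0) = 0
g7 = AND(g6, in5) = AND(0, 0) = 0
g8 = OR(g7, in1) = OR(0, 1) = 1
So g8 = 1.

in0=0, in1=1, in2=1, in3=1, in4=0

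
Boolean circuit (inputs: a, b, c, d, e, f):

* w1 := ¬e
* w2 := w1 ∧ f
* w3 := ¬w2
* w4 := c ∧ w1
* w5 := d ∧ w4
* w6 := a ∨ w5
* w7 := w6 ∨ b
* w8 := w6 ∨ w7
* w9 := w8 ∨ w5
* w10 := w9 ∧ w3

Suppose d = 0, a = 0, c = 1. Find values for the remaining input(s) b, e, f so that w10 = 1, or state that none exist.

w10 = w9 ∧ w3 must be 1, so both w9 = 1 and w3 = 1.
w9 = w8 ∨ w5 must be 1, so at least one of w8, w5 is 1.
Check with d = 0, a = 0, c = 1 and b=1, e=0, f=0:
w1 = ¬e = ¬0 = 1
w2 = w1 ∧ f = 1 ∧ 0 = 0
w3 = ¬w2 = ¬0 = 1
w4 = c ∧ w1 = 1 ∧ 1 = 1
w5 = d ∧ w4 = 0 ∧ 1 = 0
w6 = a ∨ w5 = 0 ∨ 0 = 0
w7 = w6 ∨ b = 0 ∨ 1 = 1
w8 = w6 ∨ w7 = 0 ∨ 1 = 1
w9 = w8 ∨ w5 = 1 ∨ 0 = 1
w10 = w9 ∧ w3 = 1 ∧ 1 = 1
So w10 = 1.

b=1 e=0 f=0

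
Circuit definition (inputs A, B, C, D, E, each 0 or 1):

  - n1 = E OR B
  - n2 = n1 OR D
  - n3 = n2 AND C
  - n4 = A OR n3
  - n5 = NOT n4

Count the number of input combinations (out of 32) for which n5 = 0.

n5 = NOT n4 must be 0, so n4 = 1.
Enumerating the 32 input combinations, 23 give n5 = 0 and 9 give n5 = 1.

23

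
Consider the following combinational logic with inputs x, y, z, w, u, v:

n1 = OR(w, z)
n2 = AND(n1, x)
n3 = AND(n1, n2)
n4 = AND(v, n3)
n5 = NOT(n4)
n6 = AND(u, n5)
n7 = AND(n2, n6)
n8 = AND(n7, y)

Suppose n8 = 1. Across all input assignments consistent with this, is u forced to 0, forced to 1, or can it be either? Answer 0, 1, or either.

1

n8 = AND(n7, y) must be 1, so both n7 = 1 and y = 1.
Every assignment with n8 = 1 has u = 1; there are 3 such assignment(s).
  x=1, y=1, z=0, w=1, u=1, v=0
  x=1, y=1, z=1, w=0, u=1, v=0
  x=1, y=1, z=1, w=1, u=1, v=0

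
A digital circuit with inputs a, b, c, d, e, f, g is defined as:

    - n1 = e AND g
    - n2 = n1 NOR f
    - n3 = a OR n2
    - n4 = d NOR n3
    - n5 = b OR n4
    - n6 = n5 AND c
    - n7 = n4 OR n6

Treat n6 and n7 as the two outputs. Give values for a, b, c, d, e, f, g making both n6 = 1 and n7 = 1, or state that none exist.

a=0, b=0, c=1, d=0, e=0, f=1, g=1

Check with a=0, b=0, c=1, d=0, e=0, f=1, g=1:
n1 = e AND g = 0 AND 1 = 0
n2 = n1 NOR f = 0 NOR 1 = 0
n3 = a OR n2 = 0 OR 0 = 0
n4 = d NOR n3 = 0 NOR 0 = 1
n5 = b OR n4 = 0 OR 1 = 1
n6 = n5 AND c = 1 AND 1 = 1
n7 = n4 OR n6 = 1 OR 1 = 1
So n6 = 1 and n7 = 1.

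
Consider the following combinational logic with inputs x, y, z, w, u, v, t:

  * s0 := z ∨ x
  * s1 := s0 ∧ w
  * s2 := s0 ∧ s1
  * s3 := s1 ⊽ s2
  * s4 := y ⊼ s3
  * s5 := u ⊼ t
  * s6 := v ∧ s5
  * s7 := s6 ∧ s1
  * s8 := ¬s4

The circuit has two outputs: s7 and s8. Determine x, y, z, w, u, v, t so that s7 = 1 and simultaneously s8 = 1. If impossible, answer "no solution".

Across all 128 input combinations, none give both s7 = 1 and s8 = 1.

no solution exists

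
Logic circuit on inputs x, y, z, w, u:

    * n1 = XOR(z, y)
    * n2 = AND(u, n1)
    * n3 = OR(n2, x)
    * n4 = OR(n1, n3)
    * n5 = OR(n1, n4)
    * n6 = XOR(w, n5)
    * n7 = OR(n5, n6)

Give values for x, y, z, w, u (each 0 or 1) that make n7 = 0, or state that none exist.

n7 = OR(n5, n6) must be 0, so both n5 = 0 and n6 = 0.
Check with x=0, y=1, z=1, w=0, u=1:
n1 = XOR(z, y) = XOR(1, 1) = 0
n2 = AND(u, n1) = AND(1, 0) = 0
n3 = OR(n2, x) = OR(0, 0) = 0
n4 = OR(n1, n3) = OR(0, 0) = 0
n5 = OR(n1, n4) = OR(0, 0) = 0
n6 = XOR(w, n5) = XOR(0, 0) = 0
n7 = OR(n5, n6) = OR(0, 0) = 0
So n7 = 0 as required.

x=0, y=1, z=1, w=0, u=1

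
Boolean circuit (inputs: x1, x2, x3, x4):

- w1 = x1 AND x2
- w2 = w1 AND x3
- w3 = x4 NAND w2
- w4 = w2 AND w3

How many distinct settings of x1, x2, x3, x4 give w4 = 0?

15

w4 = w2 AND w3 must be 0, so at least one of w2, w3 is 0.
Enumerating the 16 input combinations, 15 give w4 = 0 and 1 give w4 = 1.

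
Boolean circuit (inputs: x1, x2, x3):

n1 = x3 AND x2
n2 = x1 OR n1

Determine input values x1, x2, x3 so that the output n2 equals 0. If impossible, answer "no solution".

x1=0, x2=0, x3=0

n2 = x1 OR n1 must be 0, so both x1 = 0 and n1 = 0.
n1 = x3 AND x2 must be 0, so at least one of x3, x2 is 0.
Check with x1=0, x2=0, x3=0:
n1 = x3 AND x2 = 0 AND 0 = 0
n2 = x1 OR n1 = 0 OR 0 = 0
So n2 = 0 as required.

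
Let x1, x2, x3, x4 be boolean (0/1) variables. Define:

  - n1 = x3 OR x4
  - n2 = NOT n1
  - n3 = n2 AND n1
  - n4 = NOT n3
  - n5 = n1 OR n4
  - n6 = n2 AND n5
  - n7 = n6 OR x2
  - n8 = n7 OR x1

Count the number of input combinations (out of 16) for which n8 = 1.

n8 = n7 OR x1 must be 1, so at least one of n7, x1 is 1.
Enumerating the 16 input combinations, 13 give n8 = 1 and 3 give n8 = 0.

13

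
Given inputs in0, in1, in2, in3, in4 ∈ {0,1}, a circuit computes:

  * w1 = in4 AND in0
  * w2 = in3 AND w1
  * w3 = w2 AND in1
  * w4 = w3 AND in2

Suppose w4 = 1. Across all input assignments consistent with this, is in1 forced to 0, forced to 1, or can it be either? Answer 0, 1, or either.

1

w4 = w3 AND in2 must be 1, so both w3 = 1 and in2 = 1.
w3 = w2 AND in1 must be 1, so both w2 = 1 and in1 = 1.
Every assignment with w4 = 1 has in1 = 1; there are 1 such assignment(s).
  in0=1, in1=1, in2=1, in3=1, in4=1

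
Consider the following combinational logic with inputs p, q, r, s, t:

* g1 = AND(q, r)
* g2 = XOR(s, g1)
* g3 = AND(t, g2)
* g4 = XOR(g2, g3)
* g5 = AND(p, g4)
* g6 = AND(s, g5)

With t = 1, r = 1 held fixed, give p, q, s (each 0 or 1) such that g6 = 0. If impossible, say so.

Check with t = 1, r = 1 and p=1, q=1, s=1:
g1 = AND(q, r) = AND(1, 1) = 1
g2 = XOR(s, g1) = XOR(1, 1) = 0
g3 = AND(t, g2) = AND(1, 0) = 0
g4 = XOR(g2, g3) = XOR(0, 0) = 0
g5 = AND(p, g4) = AND(1, 0) = 0
g6 = AND(s, g5) = AND(1, 0) = 0
So g6 = 0.

p=1 q=1 s=1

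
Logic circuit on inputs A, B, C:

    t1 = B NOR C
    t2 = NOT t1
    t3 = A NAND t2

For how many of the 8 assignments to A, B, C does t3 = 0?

3

t3 = A NAND t2 must be 0, so both A = 1 and t2 = 1.
t2 = NOT t1 must be 1, so t1 = 0.
Satisfying assignments:
  A=1, B=0, C=1
  A=1, B=1, C=0
  A=1, B=1, C=1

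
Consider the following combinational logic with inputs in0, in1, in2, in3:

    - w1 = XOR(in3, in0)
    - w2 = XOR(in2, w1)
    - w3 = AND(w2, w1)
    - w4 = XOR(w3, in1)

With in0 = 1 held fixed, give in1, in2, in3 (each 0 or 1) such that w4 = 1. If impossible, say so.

w4 = XOR(w3, in1) must be 1, so w3 and in1 differ.
Check with in0 = 1 and in1=1, in2=1, in3=0:
w1 = XOR(in3, in0) = XOR(0, 1) = 1
w2 = XOR(in2, w1) = XOR(1, 1) = 0
w3 = AND(w2, w1) = AND(0, 1) = 0
w4 = XOR(w3, in1) = XOR(0, 1) = 1
So w4 = 1.

in1=1 in2=1 in3=0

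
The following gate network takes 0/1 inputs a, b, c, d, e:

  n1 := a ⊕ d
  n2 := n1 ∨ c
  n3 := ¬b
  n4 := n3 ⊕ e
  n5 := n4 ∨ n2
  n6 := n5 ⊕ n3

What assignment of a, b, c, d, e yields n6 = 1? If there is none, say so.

n6 = n5 ⊕ n3 must be 1, so n5 and n3 differ.
Check with a=0, b=1, c=1, d=0, e=0:
n1 = a ⊕ d = 0 ⊕ 0 = 0
n2 = n1 ∨ c = 0 ∨ 1 = 1
n3 = ¬b = ¬1 = 0
n4 = n3 ⊕ e = 0 ⊕ 0 = 0
n5 = n4 ∨ n2 = 0 ∨ 1 = 1
n6 = n5 ⊕ n3 = 1 ⊕ 0 = 1
So n6 = 1 as required.

a=0, b=1, c=1, d=0, e=0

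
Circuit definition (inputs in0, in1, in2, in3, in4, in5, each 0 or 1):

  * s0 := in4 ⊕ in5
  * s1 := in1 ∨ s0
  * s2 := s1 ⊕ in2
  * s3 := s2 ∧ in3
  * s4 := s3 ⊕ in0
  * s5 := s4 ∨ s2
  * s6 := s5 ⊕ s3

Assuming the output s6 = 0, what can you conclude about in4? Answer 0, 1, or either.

either

Both values of in4 occur among assignments with s6 = 0:
  in4=0: in0=0, in1=0, in2=0, in3=0, in4=0, in5=0
  in4=1: in0=0, in1=0, in2=0, in3=0, in4=1, in5=1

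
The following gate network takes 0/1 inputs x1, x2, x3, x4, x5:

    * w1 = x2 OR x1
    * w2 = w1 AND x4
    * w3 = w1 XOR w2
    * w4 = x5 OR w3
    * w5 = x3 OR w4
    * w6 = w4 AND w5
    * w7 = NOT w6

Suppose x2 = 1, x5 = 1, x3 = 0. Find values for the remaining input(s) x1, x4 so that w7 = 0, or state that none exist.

x1=0 x4=1

Check with x2 = 1, x5 = 1, x3 = 0 and x1=0, x4=1:
w1 = x2 OR x1 = 1 OR 0 = 1
w2 = w1 AND x4 = 1 AND 1 = 1
w3 = w1 XOR w2 = 1 XOR 1 = 0
w4 = x5 OR w3 = 1 OR 0 = 1
w5 = x3 OR w4 = 0 OR 1 = 1
w6 = w4 AND w5 = 1 AND 1 = 1
w7 = NOT w6 = NOT 1 = 0
So w7 = 0.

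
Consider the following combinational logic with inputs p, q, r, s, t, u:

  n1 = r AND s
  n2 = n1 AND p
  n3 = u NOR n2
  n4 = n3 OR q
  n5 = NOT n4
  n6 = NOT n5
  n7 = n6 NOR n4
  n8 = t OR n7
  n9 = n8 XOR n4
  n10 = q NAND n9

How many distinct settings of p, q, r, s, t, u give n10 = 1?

48

n10 = q NAND n9 must be 1, so at least one of q, n9 is 0.
Enumerating the 64 input combinations, 48 give n10 = 1 and 16 give n10 = 0.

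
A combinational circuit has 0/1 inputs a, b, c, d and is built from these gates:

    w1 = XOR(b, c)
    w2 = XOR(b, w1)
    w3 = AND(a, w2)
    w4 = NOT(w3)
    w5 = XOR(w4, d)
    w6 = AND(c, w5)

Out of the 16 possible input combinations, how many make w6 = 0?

12

w6 = AND(c, w5) must be 0, so at least one of c, w5 is 0.
Enumerating the 16 input combinations, 12 give w6 = 0 and 4 give w6 = 1.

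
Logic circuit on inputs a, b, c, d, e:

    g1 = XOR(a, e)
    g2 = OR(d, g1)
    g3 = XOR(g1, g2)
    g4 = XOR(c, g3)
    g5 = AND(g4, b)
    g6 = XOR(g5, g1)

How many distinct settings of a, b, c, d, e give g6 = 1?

16

g6 = XOR(g5, g1) must be 1, so g5 and g1 differ.
Enumerating the 32 input combinations, 16 give g6 = 1 and 16 give g6 = 0.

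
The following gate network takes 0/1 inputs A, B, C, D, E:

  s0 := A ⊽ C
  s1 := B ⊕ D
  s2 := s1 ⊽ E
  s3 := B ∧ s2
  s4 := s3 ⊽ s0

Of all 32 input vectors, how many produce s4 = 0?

s4 = s3 ⊽ s0 must be 0, so at least one of s3, s0 is 1.
Enumerating the 32 input combinations, 11 give s4 = 0 and 21 give s4 = 1.

11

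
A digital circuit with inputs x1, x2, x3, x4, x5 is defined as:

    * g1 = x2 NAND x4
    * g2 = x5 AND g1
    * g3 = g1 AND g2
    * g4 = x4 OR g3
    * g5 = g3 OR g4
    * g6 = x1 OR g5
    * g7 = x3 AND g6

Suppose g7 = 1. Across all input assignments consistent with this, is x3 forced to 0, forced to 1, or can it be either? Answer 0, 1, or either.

1

g7 = x3 AND g6 must be 1, so both x3 = 1 and g6 = 1.
g6 = x1 OR g5 must be 1, so at least one of x1, g5 is 1.
Every assignment with g7 = 1 has x3 = 1; there are 14 such assignment(s).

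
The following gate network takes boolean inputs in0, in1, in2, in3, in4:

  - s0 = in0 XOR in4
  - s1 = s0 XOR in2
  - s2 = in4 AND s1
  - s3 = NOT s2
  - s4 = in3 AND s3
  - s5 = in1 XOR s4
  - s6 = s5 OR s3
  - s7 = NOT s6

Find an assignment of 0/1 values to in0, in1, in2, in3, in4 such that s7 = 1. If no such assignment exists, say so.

in0=1, in1=0, in2=1, in3=0, in4=1

s7 = NOT s6 must be 1, so s6 = 0.
s6 = s5 OR s3 must be 0, so both s5 = 0 and s3 = 0.
Check with in0=1, in1=0, in2=1, in3=0, in4=1:
s0 = in0 XOR in4 = 1 XOR 1 = 0
s1 = s0 XOR in2 = 0 XOR 1 = 1
s2 = in4 AND s1 = 1 AND 1 = 1
s3 = NOT s2 = NOT 1 = 0
s4 = in3 AND s3 = 0 AND 0 = 0
s5 = in1 XOR s4 = 0 XOR 0 = 0
s6 = s5 OR s3 = 0 OR 0 = 0
s7 = NOT s6 = NOT 0 = 1
So s7 = 1 as required.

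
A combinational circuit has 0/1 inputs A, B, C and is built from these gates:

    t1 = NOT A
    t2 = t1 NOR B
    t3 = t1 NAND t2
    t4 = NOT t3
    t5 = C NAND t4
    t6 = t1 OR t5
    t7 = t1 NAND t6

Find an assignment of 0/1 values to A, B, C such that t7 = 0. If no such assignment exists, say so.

Check with A=0 B=0 C=0:
t1 = NOT A = NOT 0 = 1
t2 = t1 NOR B = 1 NOR 0 = 0
t3 = t1 NAND t2 = 1 NAND 0 = 1
t4 = NOT t3 = NOT 1 = 0
t5 = C NAND t4 = 0 NAND 0 = 1
t6 = t1 OR t5 = 1 OR 1 = 1
t7 = t1 NAND t6 = 1 NAND 1 = 0
So t7 = 0 as required.

A=0 B=0 C=0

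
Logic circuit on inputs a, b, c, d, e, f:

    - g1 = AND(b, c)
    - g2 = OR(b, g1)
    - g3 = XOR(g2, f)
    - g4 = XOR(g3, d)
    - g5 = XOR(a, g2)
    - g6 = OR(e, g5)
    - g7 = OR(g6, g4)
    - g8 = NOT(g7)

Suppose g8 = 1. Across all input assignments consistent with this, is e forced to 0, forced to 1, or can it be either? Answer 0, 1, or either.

0

g8 = NOT(g7) must be 1, so g7 = 0.
g7 = OR(g6, g4) must be 0, so both g6 = 0 and g4 = 0.
g6 = OR(e, g5) must be 0, so both e = 0 and g5 = 0.
Every assignment with g8 = 1 has e = 0; there are 8 such assignment(s).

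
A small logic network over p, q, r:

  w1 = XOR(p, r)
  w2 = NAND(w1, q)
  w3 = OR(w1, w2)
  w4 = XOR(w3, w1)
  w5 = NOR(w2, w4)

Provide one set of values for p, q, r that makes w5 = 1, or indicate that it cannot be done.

w5 = NOR(w2, w4) must be 1, so both w2 = 0 and w4 = 0.
Check with p=0, q=1, r=1:
w1 = XOR(p, r) = XOR(0, 1) = 1
w2 = NAND(w1, q) = NAND(1, 1) = 0
w3 = OR(w1, w2) = OR(1, 0) = 1
w4 = XOR(w3, w1) = XOR(1, 1) = 0
w5 = NOR(w2, w4) = NOR(0, 0) = 1
So w5 = 1 as required.

p=0, q=1, r=1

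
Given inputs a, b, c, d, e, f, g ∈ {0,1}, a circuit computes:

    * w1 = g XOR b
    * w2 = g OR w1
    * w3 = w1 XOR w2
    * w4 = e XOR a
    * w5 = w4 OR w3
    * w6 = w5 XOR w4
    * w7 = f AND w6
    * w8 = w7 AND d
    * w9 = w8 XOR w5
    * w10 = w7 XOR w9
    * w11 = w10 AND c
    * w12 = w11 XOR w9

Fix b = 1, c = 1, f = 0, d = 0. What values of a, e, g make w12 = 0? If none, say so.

w12 = w11 XOR w9 must be 0, so w11 and w9 are equal.
Check with b = 1, c = 1, f = 0, d = 0 and a=0, e=1, g=1:
w1 = g XOR b = 1 XOR 1 = 0
w2 = g OR w1 = 1 OR 0 = 1
w3 = w1 XOR w2 = 0 XOR 1 = 1
w4 = e XOR a = 1 XOR 0 = 1
w5 = w4 OR w3 = 1 OR 1 = 1
w6 = w5 XOR w4 = 1 XOR 1 = 0
w7 = f AND w6 = 0 AND 0 = 0
w8 = w7 AND d = 0 AND 0 = 0
w9 = w8 XOR w5 = 0 XOR 1 = 1
w10 = w7 XOR w9 = 0 XOR 1 = 1
w11 = w10 AND c = 1 AND 1 = 1
w12 = w11 XOR w9 = 1 XOR 1 = 0
So w12 = 0.

a=0, e=1, g=1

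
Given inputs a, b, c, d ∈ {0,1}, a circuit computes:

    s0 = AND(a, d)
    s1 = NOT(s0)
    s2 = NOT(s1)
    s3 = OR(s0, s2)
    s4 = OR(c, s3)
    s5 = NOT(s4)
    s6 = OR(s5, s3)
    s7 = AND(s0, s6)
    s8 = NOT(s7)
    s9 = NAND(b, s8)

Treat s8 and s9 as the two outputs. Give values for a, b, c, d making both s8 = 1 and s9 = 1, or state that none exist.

Check with a=1, b=0, c=0, d=0:
s0 = AND(a, d) = AND(1, 0) = 0
s1 = NOT(s0) = NOT 0 = 1
s2 = NOT(s1) = NOT 1 = 0
s3 = OR(s0, s2) = OR(0, 0) = 0
s4 = OR(c, s3) = OR(0, 0) = 0
s5 = NOT(s4) = NOT 0 = 1
s6 = OR(s5, s3) = OR(1, 0) = 1
s7 = AND(s0, s6) = AND(0, 1) = 0
s8 = NOT(s7) = NOT 0 = 1
s9 = NAND(b, s8) = NAND(0, 1) = 1
So s8 = 1 and s9 = 1.

a=1, b=0, c=0, d=0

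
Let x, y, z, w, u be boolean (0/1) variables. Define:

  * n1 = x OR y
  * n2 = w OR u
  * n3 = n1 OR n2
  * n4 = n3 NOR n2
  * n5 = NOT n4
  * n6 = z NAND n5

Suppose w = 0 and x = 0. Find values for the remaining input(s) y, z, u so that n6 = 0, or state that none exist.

y=1, z=1, u=1

Check with w = 0 and x = 0 and y=1, z=1, u=1:
n1 = x OR y = 0 OR 1 = 1
n2 = w OR u = 0 OR 1 = 1
n3 = n1 OR n2 = 1 OR 1 = 1
n4 = n3 NOR n2 = 1 NOR 1 = 0
n5 = NOT n4 = NOT 0 = 1
n6 = z NAND n5 = 1 NAND 1 = 0
So n6 = 0.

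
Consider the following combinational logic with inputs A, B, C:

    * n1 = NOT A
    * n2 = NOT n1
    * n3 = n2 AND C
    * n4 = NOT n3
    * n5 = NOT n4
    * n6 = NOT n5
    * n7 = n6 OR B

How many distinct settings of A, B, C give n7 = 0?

n7 = n6 OR B must be 0, so both n6 = 0 and B = 0.
n6 = NOT n5 must be 0, so n5 = 1.
n5 = NOT n4 must be 1, so n4 = 0.
Satisfying assignments:
  A=1, B=0, C=1

1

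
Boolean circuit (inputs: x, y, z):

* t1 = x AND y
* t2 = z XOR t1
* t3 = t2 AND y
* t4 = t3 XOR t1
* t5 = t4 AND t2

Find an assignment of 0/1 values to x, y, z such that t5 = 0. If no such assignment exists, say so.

x=0, y=1, z=0

t5 = t4 AND t2 must be 0, so at least one of t4, t2 is 0.
Check with x=0, y=1, z=0:
t1 = x AND y = 0 AND 1 = 0
t2 = z XOR t1 = 0 XOR 0 = 0
t3 = t2 AND y = 0 AND 1 = 0
t4 = t3 XOR t1 = 0 XOR 0 = 0
t5 = t4 AND t2 = 0 AND 0 = 0
So t5 = 0 as required.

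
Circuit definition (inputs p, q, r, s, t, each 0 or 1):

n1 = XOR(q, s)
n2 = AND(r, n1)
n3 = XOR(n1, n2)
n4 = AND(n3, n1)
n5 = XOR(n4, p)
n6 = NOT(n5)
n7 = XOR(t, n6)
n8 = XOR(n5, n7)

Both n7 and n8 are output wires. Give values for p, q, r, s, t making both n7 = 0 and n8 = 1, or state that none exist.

Check with p=0, q=0, r=0, s=1, t=0:
n1 = XOR(q, s) = XOR(0, 1) = 1
n2 = AND(r, n1) = AND(0, 1) = 0
n3 = XOR(n1, n2) = XOR(1, 0) = 1
n4 = AND(n3, n1) = AND(1, 1) = 1
n5 = XOR(n4, p) = XOR(1, 0) = 1
n6 = NOT(n5) = NOT 1 = 0
n7 = XOR(t, n6) = XOR(0, 0) = 0
n8 = XOR(n5, n7) = XOR(1, 0) = 1
So n7 = 0 and n8 = 1.

p=0, q=0, r=0, s=1, t=0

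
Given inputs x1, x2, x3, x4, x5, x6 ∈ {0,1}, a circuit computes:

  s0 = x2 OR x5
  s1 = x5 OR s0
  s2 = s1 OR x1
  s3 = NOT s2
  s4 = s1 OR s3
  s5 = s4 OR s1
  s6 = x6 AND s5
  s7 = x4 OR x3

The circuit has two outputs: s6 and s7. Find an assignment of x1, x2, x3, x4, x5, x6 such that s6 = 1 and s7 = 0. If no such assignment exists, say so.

Check with x1=1, x2=1, x3=0, x4=0, x5=0, x6=1:
s0 = x2 OR x5 = 1 OR 0 = 1
s1 = x5 OR s0 = 0 OR 1 = 1
s2 = s1 OR x1 = 1 OR 1 = 1
s3 = NOT s2 = NOT 1 = 0
s4 = s1 OR s3 = 1 OR 0 = 1
s5 = s4 OR s1 = 1 OR 1 = 1
s6 = x6 AND s5 = 1 AND 1 = 1
s7 = x4 OR x3 = 0 OR 0 = 0
So s6 = 1 and s7 = 0.

x1=1, x2=1, x3=0, x4=0, x5=0, x6=1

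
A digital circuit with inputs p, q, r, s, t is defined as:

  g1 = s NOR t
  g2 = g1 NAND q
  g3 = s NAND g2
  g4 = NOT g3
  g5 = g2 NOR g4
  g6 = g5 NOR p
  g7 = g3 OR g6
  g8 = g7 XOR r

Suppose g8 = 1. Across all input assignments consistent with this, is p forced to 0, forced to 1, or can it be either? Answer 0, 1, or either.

either

Both values of p occur among assignments with g8 = 1:
  p=0: p=0, q=0, r=0, s=0, t=0
  p=1: p=1, q=0, r=0, s=0, t=0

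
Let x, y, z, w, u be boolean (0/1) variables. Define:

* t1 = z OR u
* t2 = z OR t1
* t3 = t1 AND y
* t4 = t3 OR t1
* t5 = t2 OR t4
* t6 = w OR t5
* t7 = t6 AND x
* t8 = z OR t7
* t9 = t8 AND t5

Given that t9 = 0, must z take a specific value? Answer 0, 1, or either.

0

t9 = t8 AND t5 must be 0, so at least one of t8, t5 is 0.
Every assignment with t9 = 0 has z = 0; there are 12 such assignment(s).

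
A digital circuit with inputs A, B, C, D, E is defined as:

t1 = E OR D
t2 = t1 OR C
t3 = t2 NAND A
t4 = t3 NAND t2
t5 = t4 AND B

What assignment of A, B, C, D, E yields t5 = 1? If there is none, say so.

A=1, B=1, C=0, D=0, E=1

Check with A=1, B=1, C=0, D=0, E=1:
t1 = E OR D = 1 OR 0 = 1
t2 = t1 OR C = 1 OR 0 = 1
t3 = t2 NAND A = 1 NAND 1 = 0
t4 = t3 NAND t2 = 0 NAND 1 = 1
t5 = t4 AND B = 1 AND 1 = 1
So t5 = 1 as required.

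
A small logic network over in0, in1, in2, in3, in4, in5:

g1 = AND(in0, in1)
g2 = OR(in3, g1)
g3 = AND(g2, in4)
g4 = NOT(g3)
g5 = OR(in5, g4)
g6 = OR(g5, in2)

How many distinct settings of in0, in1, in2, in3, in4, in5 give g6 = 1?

g6 = OR(g5, in2) must be 1, so at least one of g5, in2 is 1.
Enumerating the 64 input combinations, 59 give g6 = 1 and 5 give g6 = 0.

59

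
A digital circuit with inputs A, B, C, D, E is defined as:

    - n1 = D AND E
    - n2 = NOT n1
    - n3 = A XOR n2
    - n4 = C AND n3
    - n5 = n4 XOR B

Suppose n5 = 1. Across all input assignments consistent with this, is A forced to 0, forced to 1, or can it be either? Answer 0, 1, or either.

either

Both values of A occur among assignments with n5 = 1:
  A=0: A=0, B=0, C=1, D=0, E=0
  A=1: A=1, B=0, C=1, D=1, E=1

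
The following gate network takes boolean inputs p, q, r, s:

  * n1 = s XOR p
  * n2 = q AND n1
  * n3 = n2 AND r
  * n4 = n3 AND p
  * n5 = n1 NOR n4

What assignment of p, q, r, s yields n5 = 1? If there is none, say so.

n5 = n1 NOR n4 must be 1, so both n1 = 0 and n4 = 0.
n1 = s XOR p must be 0, so s and p are equal.
Check with p=1 q=1 r=0 s=1:
n1 = s XOR p = 1 XOR 1 = 0
n2 = q AND n1 = 1 AND 0 = 0
n3 = n2 AND r = 0 AND 0 = 0
n4 = n3 AND p = 0 AND 1 = 0
n5 = n1 NOR n4 = 0 NOR 0 = 1
So n5 = 1 as required.

p=1 q=1 r=0 s=1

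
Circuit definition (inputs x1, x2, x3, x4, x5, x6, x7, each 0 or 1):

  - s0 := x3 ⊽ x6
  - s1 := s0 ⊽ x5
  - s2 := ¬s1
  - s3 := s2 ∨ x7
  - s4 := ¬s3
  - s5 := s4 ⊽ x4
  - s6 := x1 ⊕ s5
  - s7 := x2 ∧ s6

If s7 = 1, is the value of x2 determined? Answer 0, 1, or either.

1

s7 = x2 ∧ s6 must be 1, so both x2 = 1 and s6 = 1.
Every assignment with s7 = 1 has x2 = 1; there are 32 such assignment(s).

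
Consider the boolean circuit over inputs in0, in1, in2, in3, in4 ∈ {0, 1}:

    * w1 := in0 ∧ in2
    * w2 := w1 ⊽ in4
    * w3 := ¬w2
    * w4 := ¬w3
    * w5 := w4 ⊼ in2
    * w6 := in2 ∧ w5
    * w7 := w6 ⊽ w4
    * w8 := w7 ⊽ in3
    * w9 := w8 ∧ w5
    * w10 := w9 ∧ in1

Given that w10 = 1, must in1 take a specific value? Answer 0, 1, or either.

w10 = w9 ∧ in1 must be 1, so both w9 = 1 and in1 = 1.
w9 = w8 ∧ w5 must be 1, so both w8 = 1 and w5 = 1.
Every assignment with w10 = 1 has in1 = 1; there are 5 such assignment(s).

1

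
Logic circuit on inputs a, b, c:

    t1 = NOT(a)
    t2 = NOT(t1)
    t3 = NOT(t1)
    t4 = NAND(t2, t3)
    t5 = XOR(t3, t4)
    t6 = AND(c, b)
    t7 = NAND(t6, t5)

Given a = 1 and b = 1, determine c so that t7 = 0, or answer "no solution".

t7 = NAND(t6, t5) must be 0, so both t6 = 1 and t5 = 1.
t6 = AND(c, b) must be 1, so both c = 1 and b = 1.
Check with a = 1 and b = 1 and c=1:
t1 = NOT(a) = NOT 1 = 0
t2 = NOT(t1) = NOT 0 = 1
t3 = NOT(t1) = NOT 0 = 1
t4 = NAND(t2, t3) = NAND(1, 1) = 0
t5 = XOR(t3, t4) = XOR(1, 0) = 1
t6 = AND(c, b) = AND(1, 1) = 1
t7 = NAND(t6, t5) = NAND(1, 1) = 0
So t7 = 0.

c=1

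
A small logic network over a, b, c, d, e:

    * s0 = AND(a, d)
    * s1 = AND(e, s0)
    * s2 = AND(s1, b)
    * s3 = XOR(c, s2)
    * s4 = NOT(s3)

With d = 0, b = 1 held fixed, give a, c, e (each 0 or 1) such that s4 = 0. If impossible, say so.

a=0 c=1 e=0

s4 = NOT(s3) must be 0, so s3 = 1.
s3 = XOR(c, s2) must be 1, so c and s2 differ.
Check with d = 0, b = 1 and a=0, c=1, e=0:
s0 = AND(a, d) = AND(0, 0) = 0
s1 = AND(e, s0) = AND(0, 0) = 0
s2 = AND(s1, b) = AND(0, 1) = 0
s3 = XOR(c, s2) = XOR(1, 0) = 1
s4 = NOT(s3) = NOT 1 = 0
So s4 = 0.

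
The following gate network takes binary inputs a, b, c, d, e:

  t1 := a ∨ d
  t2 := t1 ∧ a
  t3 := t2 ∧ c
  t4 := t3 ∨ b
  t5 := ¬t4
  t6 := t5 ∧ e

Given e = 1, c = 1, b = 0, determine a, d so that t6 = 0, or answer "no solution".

a=1 d=0

t6 = t5 ∧ e must be 0, so at least one of t5, e is 0.
Check with e = 1, c = 1, b = 0 and a=1, d=0:
t1 = a ∨ d = 1 ∨ 0 = 1
t2 = t1 ∧ a = 1 ∧ 1 = 1
t3 = t2 ∧ c = 1 ∧ 1 = 1
t4 = t3 ∨ b = 1 ∨ 0 = 1
t5 = ¬t4 = ¬1 = 0
t6 = t5 ∧ e = 0 ∧ 1 = 0
So t6 = 0.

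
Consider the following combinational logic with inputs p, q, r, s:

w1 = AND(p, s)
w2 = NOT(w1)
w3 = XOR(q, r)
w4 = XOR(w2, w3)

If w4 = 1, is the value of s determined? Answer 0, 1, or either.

either

Both values of s occur among assignments with w4 = 1:
  s=0: p=0, q=0, r=0, s=0
  s=1: p=0, q=0, r=0, s=1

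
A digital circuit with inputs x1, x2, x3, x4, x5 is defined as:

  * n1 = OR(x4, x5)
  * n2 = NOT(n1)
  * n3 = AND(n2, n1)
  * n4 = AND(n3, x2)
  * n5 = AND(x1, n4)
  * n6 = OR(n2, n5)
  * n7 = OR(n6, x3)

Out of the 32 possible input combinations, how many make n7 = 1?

n7 = OR(n6, x3) must be 1, so at least one of n6, x3 is 1.
Enumerating the 32 input combinations, 20 give n7 = 1 and 12 give n7 = 0.

20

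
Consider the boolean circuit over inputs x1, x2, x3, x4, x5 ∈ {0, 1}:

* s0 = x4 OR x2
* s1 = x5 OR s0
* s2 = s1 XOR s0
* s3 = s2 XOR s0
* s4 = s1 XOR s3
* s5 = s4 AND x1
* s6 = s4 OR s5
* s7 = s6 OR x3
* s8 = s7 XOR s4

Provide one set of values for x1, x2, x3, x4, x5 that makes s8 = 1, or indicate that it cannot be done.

x1=1 x2=1 x3=1 x4=0 x5=0

Check with x1=1 x2=1 x3=1 x4=0 x5=0:
s0 = x4 OR x2 = 0 OR 1 = 1
s1 = x5 OR s0 = 0 OR 1 = 1
s2 = s1 XOR s0 = 1 XOR 1 = 0
s3 = s2 XOR s0 = 0 XOR 1 = 1
s4 = s1 XOR s3 = 1 XOR 1 = 0
s5 = s4 AND x1 = 0 AND 1 = 0
s6 = s4 OR s5 = 0 OR 0 = 0
s7 = s6 OR x3 = 0 OR 1 = 1
s8 = s7 XOR s4 = 1 XOR 0 = 1
So s8 = 1 as required.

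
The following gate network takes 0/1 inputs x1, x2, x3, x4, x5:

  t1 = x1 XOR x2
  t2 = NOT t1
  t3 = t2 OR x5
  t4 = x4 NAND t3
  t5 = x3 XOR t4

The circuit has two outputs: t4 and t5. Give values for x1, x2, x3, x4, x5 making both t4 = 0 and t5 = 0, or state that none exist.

x1=1, x2=1, x3=0, x4=1, x5=0

Check with x1=1, x2=1, x3=0, x4=1, x5=0:
t1 = x1 XOR x2 = 1 XOR 1 = 0
t2 = NOT t1 = NOT 0 = 1
t3 = t2 OR x5 = 1 OR 0 = 1
t4 = x4 NAND t3 = 1 NAND 1 = 0
t5 = x3 XOR t4 = 0 XOR 0 = 0
So t4 = 0 and t5 = 0.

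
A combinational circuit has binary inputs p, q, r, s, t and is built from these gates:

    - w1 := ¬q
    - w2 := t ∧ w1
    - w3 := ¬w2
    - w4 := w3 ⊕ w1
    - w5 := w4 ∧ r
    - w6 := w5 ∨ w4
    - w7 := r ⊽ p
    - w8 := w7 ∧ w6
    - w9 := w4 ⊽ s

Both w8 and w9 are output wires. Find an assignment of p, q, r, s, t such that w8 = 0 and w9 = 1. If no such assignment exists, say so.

Check with p=0, q=0, r=0, s=0, t=0:
w1 = ¬q = ¬0 = 1
w2 = t ∧ w1 = 0 ∧ 1 = 0
w3 = ¬w2 = ¬0 = 1
w4 = w3 ⊕ w1 = 1 ⊕ 1 = 0
w5 = w4 ∧ r = 0 ∧ 0 = 0
w6 = w5 ∨ w4 = 0 ∨ 0 = 0
w7 = r ⊽ p = 0 ⊽ 0 = 1
w8 = w7 ∧ w6 = 1 ∧ 0 = 0
w9 = w4 ⊽ s = 0 ⊽ 0 = 1
So w8 = 0 and w9 = 1.

p=0, q=0, r=0, s=0, t=0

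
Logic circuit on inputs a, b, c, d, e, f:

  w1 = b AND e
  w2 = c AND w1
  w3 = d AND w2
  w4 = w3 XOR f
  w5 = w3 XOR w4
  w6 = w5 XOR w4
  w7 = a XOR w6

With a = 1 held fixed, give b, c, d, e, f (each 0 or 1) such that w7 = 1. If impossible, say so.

b=1 c=1 d=1 e=0 f=0

Check with a = 1 and b=1, c=1, d=1, e=0, f=0:
w1 = b AND e = 1 AND 0 = 0
w2 = c AND w1 = 1 AND 0 = 0
w3 = d AND w2 = 1 AND 0 = 0
w4 = w3 XOR f = 0 XOR 0 = 0
w5 = w3 XOR w4 = 0 XOR 0 = 0
w6 = w5 XOR w4 = 0 XOR 0 = 0
w7 = a XOR w6 = 1 XOR 0 = 1
So w7 = 1.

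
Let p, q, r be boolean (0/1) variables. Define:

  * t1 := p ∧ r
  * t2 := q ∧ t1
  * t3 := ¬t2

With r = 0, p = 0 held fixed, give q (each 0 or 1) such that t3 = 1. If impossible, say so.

q=1

Check with r = 0, p = 0 and q=1:
t1 = p ∧ r = 0 ∧ 0 = 0
t2 = q ∧ t1 = 1 ∧ 0 = 0
t3 = ¬t2 = ¬0 = 1
So t3 = 1.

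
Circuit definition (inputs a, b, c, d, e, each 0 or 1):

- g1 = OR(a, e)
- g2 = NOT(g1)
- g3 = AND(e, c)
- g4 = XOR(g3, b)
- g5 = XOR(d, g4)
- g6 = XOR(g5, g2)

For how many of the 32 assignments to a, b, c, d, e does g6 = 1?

16

g6 = XOR(g5, g2) must be 1, so g5 and g2 differ.
Enumerating the 32 input combinations, 16 give g6 = 1 and 16 give g6 = 0.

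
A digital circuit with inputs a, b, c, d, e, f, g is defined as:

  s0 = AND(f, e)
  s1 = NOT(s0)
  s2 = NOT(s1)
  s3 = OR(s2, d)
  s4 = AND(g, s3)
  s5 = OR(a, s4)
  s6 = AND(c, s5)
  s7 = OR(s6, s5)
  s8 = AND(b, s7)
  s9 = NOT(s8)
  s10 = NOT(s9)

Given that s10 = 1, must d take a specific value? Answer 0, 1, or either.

Both values of d occur among assignments with s10 = 1:
  d=0: a=0, b=1, c=0, d=0, e=1, f=1, g=1
  d=1: a=0, b=1, c=0, d=1, e=0, f=0, g=1

either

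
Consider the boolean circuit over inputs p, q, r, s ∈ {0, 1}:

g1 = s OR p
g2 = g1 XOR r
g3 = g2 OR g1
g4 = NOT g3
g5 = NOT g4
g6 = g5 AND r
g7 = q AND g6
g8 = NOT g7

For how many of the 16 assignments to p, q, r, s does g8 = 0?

4

g8 = NOT g7 must be 0, so g7 = 1.
g7 = q AND g6 must be 1, so both q = 1 and g6 = 1.
Satisfying assignments:
  p=0, q=1, r=1, s=0
  p=0, q=1, r=1, s=1
  p=1, q=1, r=1, s=0
  p=1, q=1, r=1, s=1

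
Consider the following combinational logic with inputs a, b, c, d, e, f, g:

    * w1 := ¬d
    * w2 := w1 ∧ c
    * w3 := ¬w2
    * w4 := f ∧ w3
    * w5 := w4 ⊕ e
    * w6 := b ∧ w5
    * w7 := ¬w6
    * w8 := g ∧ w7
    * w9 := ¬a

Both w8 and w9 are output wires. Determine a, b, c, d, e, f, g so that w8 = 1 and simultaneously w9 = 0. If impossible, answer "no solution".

a=1, b=1, c=1, d=1, e=1, f=1, g=1

Check with a=1, b=1, c=1, d=1, e=1, f=1, g=1:
w1 = ¬d = ¬1 = 0
w2 = w1 ∧ c = 0 ∧ 1 = 0
w3 = ¬w2 = ¬0 = 1
w4 = f ∧ w3 = 1 ∧ 1 = 1
w5 = w4 ⊕ e = 1 ⊕ 1 = 0
w6 = b ∧ w5 = 1 ∧ 0 = 0
w7 = ¬w6 = ¬0 = 1
w8 = g ∧ w7 = 1 ∧ 1 = 1
w9 = ¬a = ¬1 = 0
So w8 = 1 and w9 = 0.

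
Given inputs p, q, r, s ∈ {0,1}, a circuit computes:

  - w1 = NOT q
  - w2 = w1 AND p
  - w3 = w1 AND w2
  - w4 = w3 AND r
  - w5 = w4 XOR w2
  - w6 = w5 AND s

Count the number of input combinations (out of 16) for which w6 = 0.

15

w6 = w5 AND s must be 0, so at least one of w5, s is 0.
Enumerating the 16 input combinations, 15 give w6 = 0 and 1 give w6 = 1.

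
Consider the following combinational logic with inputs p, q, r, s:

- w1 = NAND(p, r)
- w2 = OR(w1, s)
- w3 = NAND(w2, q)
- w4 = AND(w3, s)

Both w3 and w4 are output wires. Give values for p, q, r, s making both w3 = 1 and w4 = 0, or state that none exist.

p=1, q=0, r=1, s=0

Check with p=1, q=0, r=1, s=0:
w1 = NAND(p, r) = NAND(1, 1) = 0
w2 = OR(w1, s) = OR(0, 0) = 0
w3 = NAND(w2, q) = NAND(0, 0) = 1
w4 = AND(w3, s) = AND(1, 0) = 0
So w3 = 1 and w4 = 0.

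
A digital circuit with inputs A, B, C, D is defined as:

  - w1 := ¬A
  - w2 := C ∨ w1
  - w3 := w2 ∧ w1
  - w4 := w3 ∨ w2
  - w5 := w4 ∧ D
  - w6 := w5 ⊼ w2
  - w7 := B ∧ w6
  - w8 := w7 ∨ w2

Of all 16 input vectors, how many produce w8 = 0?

w8 = w7 ∨ w2 must be 0, so both w7 = 0 and w2 = 0.
w7 = B ∧ w6 must be 0, so at least one of B, w6 is 0.
w2 = C ∨ w1 must be 0, so both C = 0 and w1 = 0.
Enumerating the 16 input combinations, 2 give w8 = 0 and 14 give w8 = 1.

2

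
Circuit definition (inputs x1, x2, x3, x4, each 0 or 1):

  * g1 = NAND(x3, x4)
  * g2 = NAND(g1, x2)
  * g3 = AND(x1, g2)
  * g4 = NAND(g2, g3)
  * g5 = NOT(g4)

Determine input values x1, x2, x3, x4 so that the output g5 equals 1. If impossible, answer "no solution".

g5 = NOT(g4) must be 1, so g4 = 0.
g4 = NAND(g2, g3) must be 0, so both g2 = 1 and g3 = 1.
g2 = NAND(g1, x2) must be 1, so at least one of g1, x2 is 0.
Check with x1=1, x2=0, x3=1, x4=0:
g1 = NAND(x3, x4) = NAND(1, 0) = 1
g2 = NAND(g1, x2) = NAND(1, 0) = 1
g3 = AND(x1, g2) = AND(1, 1) = 1
g4 = NAND(g2, g3) = NAND(1, 1) = 0
g5 = NOT(g4) = NOT 0 = 1
So g5 = 1 as required.

x1=1, x2=0, x3=1, x4=0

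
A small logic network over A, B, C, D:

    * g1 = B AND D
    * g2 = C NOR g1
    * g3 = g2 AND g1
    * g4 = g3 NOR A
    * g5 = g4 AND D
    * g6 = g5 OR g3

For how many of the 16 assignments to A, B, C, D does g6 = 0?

12

g6 = g5 OR g3 must be 0, so both g5 = 0 and g3 = 0.
Enumerating the 16 input combinations, 12 give g6 = 0 and 4 give g6 = 1.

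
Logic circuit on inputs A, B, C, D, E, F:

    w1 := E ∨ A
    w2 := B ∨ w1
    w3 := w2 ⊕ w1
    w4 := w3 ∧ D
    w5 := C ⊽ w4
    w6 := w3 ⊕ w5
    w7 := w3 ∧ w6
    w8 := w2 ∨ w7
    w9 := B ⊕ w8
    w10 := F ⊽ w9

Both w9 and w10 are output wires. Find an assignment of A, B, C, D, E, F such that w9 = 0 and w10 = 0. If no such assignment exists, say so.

Check with A=0, B=0, C=1, D=0, E=0, F=1:
w1 = E ∨ A = 0 ∨ 0 = 0
w2 = B ∨ w1 = 0 ∨ 0 = 0
w3 = w2 ⊕ w1 = 0 ⊕ 0 = 0
w4 = w3 ∧ D = 0 ∧ 0 = 0
w5 = C ⊽ w4 = 1 ⊽ 0 = 0
w6 = w3 ⊕ w5 = 0 ⊕ 0 = 0
w7 = w3 ∧ w6 = 0 ∧ 0 = 0
w8 = w2 ∨ w7 = 0 ∨ 0 = 0
w9 = B ⊕ w8 = 0 ⊕ 0 = 0
w10 = F ⊽ w9 = 1 ⊽ 0 = 0
So w9 = 0 and w10 = 0.

A=0, B=0, C=1, D=0, E=0, F=1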